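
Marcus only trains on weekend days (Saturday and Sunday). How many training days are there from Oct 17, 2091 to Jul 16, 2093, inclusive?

Oct 17, 2091 is a Wednesday.
That's 639 days from start to end, counting both.
639 = 7 × 91 + 2, so there are 91 full weeks plus 2 extra days.
Each full week contributes 2 weekend days (Sat, Sun): 91 × 2 = 182.
The 2 extra days are Wed, Thu — none qualify.
Total: 182 + 0 = 182.

182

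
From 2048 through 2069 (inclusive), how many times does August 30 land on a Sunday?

Day of week of August 30 in each year:
2048: Sun ✓, 2049: Mon, 2050: Tue, 2051: Wed, 2052: Fri, 2053: Sat, 2054: Sun ✓, 2055: Mon, 2056: Wed, 2057: Thu, 2058: Fri, 2059: Sat, 2060: Mon, 2061: Tue, 2062: Wed, 2063: Thu, 2064: Sat, 2065: Sun ✓, 2066: Mon, 2067: Tue, 2068: Thu, 2069: Fri
Sundays: 2048, 2054, 2065.

3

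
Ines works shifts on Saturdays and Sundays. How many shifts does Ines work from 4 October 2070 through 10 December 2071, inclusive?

124

4 October 2070 is a Saturday.
From 4 October 2070 to 10 December 2071 is 433 days inclusive.
433 = 7 × 61 + 6, so there are 61 full weeks plus 6 extra days.
Each full week contributes 2 days from the set (Sat, Sun): 61 × 2 = 122.
The 6 extra days are Saturday, Sunday, Monday, Tuesday, Wednesday, Thursday — 2 of them qualify.
Total: 122 + 2 = 124.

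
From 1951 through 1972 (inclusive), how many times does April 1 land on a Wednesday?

4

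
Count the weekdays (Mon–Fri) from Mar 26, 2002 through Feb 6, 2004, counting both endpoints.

489

Mar 26, 2002 is a Tuesday.
That's 683 days from start to end, counting both.
683 = 7 × 97 + 4, so there are 97 full weeks plus 4 extra days.
Each full week contributes 5 weekdays (Mon–Fri): 97 × 5 = 485.
The 4 extra days are Tue, Wed, Thu, Fri — 4 of them qualify.
Total: 485 + 4 = 489.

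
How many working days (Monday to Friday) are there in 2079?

260

2079-01-01 is a Sunday.
That's 365 days from start to end, counting both.
365 = 7 × 52 + 1, so there are 52 full weeks plus 1 extra day.
Each full week contributes 5 weekdays (Mon–Fri): 52 × 5 = 260.
The 1 extra day is Sun — none qualify.
Total: 260 + 0 = 260.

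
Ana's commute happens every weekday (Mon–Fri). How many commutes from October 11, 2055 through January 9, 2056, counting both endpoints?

October 11, 2055 is a Monday.
The range spans 91 days (inclusive of both endpoints).
91 = 7 × 13, so the span is exactly 13 full weeks.
Each full week contributes 5 weekdays (Mon–Fri): 13 × 5 = 65.
Total: 65.

65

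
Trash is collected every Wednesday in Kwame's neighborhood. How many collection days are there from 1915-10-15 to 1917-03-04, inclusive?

1915-10-15 is a Friday.
The range spans 507 days (inclusive of both endpoints).
507 = 7 × 72 + 3, so there are 72 full weeks plus 3 extra days.
Each full week contributes one Wednesday: 72 so far.
The 3 extra days are Fri, Sat, Sun — none qualify.
Total: 72 + 0 = 72.

72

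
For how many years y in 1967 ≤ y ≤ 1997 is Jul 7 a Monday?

Day of week of July 7 in each year:
1967: Fri, 1968: Sun, 1969: Mon ✓, 1970: Tue, 1971: Wed, 1972: Fri, 1973: Sat, 1974: Sun, 1975: Mon ✓, 1976: Wed, 1977: Thu, 1978: Fri, 1979: Sat, 1980: Mon ✓, 1981: Tue, 1982: Wed, 1983: Thu, 1984: Sat, 1985: Sun, 1986: Mon ✓, 1987: Tue, 1988: Thu, 1989: Fri, 1990: Sat, 1991: Sun, 1992: Tue, 1993: Wed, 1994: Thu, 1995: Fri, 1996: Sun, 1997: Mon ✓
Mondays: 1969, 1975, 1980, 1986, 1997.

5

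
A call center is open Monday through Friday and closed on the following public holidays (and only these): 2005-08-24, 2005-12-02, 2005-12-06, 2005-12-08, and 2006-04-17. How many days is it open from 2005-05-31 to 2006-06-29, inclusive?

2005-05-31 is a Tuesday.
From 2005-05-31 to 2006-06-29 is 395 days inclusive.
395 = 7 × 56 + 3, so there are 56 full weeks plus 3 extra days.
Each full week contributes 5 weekdays (Mon–Fri): 56 × 5 = 280.
The 3 extra days are Tue, Wed, Thu — 3 of them qualify.
Total: 280 + 3 = 283.
Holidays: 2005-08-24 (Wed); 2005-12-02 (Fri); 2005-12-06 (Tue); 2005-12-08 (Thu); 2006-04-17 (Mon).
All 5 holidays fall on weekdays, so subtract 5.
Business days: 283 − 5 = 278.

278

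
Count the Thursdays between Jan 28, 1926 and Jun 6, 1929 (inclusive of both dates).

176 Thursdays

Jan 28, 1926 is a Thursday.
From Jan 28, 1926 to Jun 6, 1929 is 1226 days inclusive.
1226 = 7 × 175 + 1, so there are 175 full weeks plus 1 extra day.
Each full week contributes one Thursday: 175 so far.
The 1 extra day is Thu — 1 of them qualifies.
Total: 175 + 1 = 176.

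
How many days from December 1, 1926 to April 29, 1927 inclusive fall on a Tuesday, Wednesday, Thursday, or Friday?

87

December 1, 1926 is a Wednesday.
From December 1, 1926 to April 29, 1927 is 150 days inclusive.
150 = 7 × 21 + 3, so there are 21 full weeks plus 3 extra days.
Each full week contributes 4 days from the set (Tue, Wed, Thu, Fri): 21 × 4 = 84.
The 3 extra days are Wednesday, Thursday, Friday — 3 of them qualify.
Total: 84 + 3 = 87.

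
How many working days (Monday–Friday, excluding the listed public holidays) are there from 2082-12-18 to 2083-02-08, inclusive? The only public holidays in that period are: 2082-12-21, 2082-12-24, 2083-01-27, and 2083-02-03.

33

2082-12-18 is a Friday.
The range spans 53 days (inclusive of both endpoints).
53 = 7 × 7 + 4, so there are 7 full weeks plus 4 extra days.
Each full week contributes 5 weekdays (Mon–Fri): 7 × 5 = 35.
The 4 extra days are Friday, Saturday, Sunday, Monday — 2 of them qualify.
Total: 35 + 2 = 37.
Holidays: 2082-12-21 (Mon); 2082-12-24 (Thu); 2083-01-27 (Wed); 2083-02-03 (Wed).
All 4 holidays fall on weekdays, so subtract 4.
Business days: 37 − 4 = 33.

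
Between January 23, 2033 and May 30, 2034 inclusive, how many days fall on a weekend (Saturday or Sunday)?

January 23, 2033 is a Sunday.
The range spans 493 days (inclusive of both endpoints).
493 = 7 × 70 + 3, so there are 70 full weeks plus 3 extra days.
Each full week contributes 2 weekend days (Sat, Sun): 70 × 2 = 140.
The 3 extra days are Sun, Mon, Tue — 1 of them qualifies.
Total: 140 + 1 = 141.

141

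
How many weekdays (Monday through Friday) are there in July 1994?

1994-07-01 is a Friday.
That's 31 days from start to end, counting both.
31 = 7 × 4 + 3, so there are 4 full weeks plus 3 extra days.
Each full week contributes 5 weekdays (Mon–Fri): 4 × 5 = 20.
The 3 extra days are Friday, Saturday, Sunday — 1 of them qualifies.
Total: 20 + 1 = 21.

21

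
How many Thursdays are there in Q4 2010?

13

2010-10-01 is a Friday.
The range spans 92 days (inclusive of both endpoints).
92 = 7 × 13 + 1, so there are 13 full weeks plus 1 extra day.
Each full week contributes one Thursday: 13 so far.
The 1 extra day is Fri — none qualify.
Total: 13 + 0 = 13.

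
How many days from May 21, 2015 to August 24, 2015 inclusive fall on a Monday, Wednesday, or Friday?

May 21, 2015 is a Thursday.
From May 21, 2015 to August 24, 2015 is 96 days inclusive.
96 = 7 × 13 + 5, so there are 13 full weeks plus 5 extra days.
Each full week contributes 3 days from the set (Mon, Wed, Fri): 13 × 3 = 39.
The 5 extra days are Thursday, Friday, Saturday, Sunday, Monday — 2 of them qualify.
Total: 39 + 2 = 41.

41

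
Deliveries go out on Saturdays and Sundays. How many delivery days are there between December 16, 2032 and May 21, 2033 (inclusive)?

December 16, 2032 is a Thursday.
From December 16, 2032 to May 21, 2033 is 157 days inclusive.
157 = 7 × 22 + 3, so there are 22 full weeks plus 3 extra days.
Each full week contributes 2 days from the set (Sat, Sun): 22 × 2 = 44.
The 3 extra days are Thu, Fri, Sat — 1 of them qualifies.
Total: 44 + 1 = 45.

45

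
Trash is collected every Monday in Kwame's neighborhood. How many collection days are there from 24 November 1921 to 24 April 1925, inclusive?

178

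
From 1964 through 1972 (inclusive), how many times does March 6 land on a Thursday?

1

Day of week of March 6 in each year:
1964: Fri, 1965: Sat, 1966: Sun, 1967: Mon, 1968: Wed, 1969: Thu ✓, 1970: Fri, 1971: Sat, 1972: Mon
Thursdays: 1969.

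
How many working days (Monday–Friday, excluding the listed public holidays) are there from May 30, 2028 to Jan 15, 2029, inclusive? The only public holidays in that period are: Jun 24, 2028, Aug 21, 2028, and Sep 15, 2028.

May 30, 2028 is a Tuesday.
The range spans 231 days (inclusive of both endpoints).
231 = 7 × 33, so the span is exactly 33 full weeks.
Each full week contributes 5 weekdays (Mon–Fri): 33 × 5 = 165.
Holidays: Jun 24, 2028 (Sat); Aug 21, 2028 (Mon); Sep 15, 2028 (Fri).
2 of the 3 holidays fall on weekdays; the rest are weekends and were already excluded.
Business days: 165 − 2 = 163.

163 working days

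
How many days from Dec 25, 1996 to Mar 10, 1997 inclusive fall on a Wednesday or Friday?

Dec 25, 1996 is a Wednesday.
The range spans 76 days (inclusive of both endpoints).
76 = 7 × 10 + 6, so there are 10 full weeks plus 6 extra days.
Each full week contributes 2 days from the set (Wed, Fri): 10 × 2 = 20.
The 6 extra days are Wednesday, Thursday, Friday, Saturday, Sunday, Monday — 2 of them qualify.
Total: 20 + 2 = 22.

22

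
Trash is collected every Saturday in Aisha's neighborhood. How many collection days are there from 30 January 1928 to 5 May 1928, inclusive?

14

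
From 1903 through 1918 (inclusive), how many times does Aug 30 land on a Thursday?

2

Day of week of August 30 in each year:
1903: Sun, 1904: Tue, 1905: Wed, 1906: Thu ✓, 1907: Fri, 1908: Sun, 1909: Mon, 1910: Tue, 1911: Wed, 1912: Fri, 1913: Sat, 1914: Sun, 1915: Mon, 1916: Wed, 1917: Thu ✓, 1918: Fri
Thursdays: 1906, 1917.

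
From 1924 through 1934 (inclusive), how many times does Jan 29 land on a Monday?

Day of week of January 29 in each year:
1924: Tue, 1925: Thu, 1926: Fri, 1927: Sat, 1928: Sun, 1929: Tue, 1930: Wed, 1931: Thu, 1932: Fri, 1933: Sun, 1934: Mon ✓
Mondays: 1934.

1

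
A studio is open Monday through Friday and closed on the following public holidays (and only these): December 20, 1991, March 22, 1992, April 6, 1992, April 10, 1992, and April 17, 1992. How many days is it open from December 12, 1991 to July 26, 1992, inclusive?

158 business days

December 12, 1991 is a Thursday.
The range spans 228 days (inclusive of both endpoints).
228 = 7 × 32 + 4, so there are 32 full weeks plus 4 extra days.
Each full week contributes 5 weekdays (Mon–Fri): 32 × 5 = 160.
The 4 extra days are Thu, Fri, Sat, Sun — 2 of them qualify.
Total: 160 + 2 = 162.
Holidays: December 20, 1991 (Fri); March 22, 1992 (Sun); April 6, 1992 (Mon); April 10, 1992 (Fri); April 17, 1992 (Fri).
4 of the 5 holidays fall on weekdays; the rest are weekends and were already excluded.
Business days: 162 − 4 = 158.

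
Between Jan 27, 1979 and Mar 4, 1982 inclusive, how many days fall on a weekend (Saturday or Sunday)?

324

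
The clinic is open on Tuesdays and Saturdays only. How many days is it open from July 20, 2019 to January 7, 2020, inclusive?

50

July 20, 2019 is a Saturday.
That's 172 days from start to end, counting both.
172 = 7 × 24 + 4, so there are 24 full weeks plus 4 extra days.
Each full week contributes 2 days from the set (Tue, Sat): 24 × 2 = 48.
The 4 extra days are Saturday, Sunday, Monday, Tuesday — 2 of them qualify.
Total: 48 + 2 = 50.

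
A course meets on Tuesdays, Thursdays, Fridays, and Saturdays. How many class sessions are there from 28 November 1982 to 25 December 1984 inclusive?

433

28 November 1982 is a Sunday.
From 28 November 1982 to 25 December 1984 is 759 days inclusive.
759 = 7 × 108 + 3, so there are 108 full weeks plus 3 extra days.
Each full week contributes 4 days from the set (Tue, Thu, Fri, Sat): 108 × 4 = 432.
The 3 extra days are Sunday, Monday, Tuesday — 1 of them qualifies.
Total: 432 + 1 = 433.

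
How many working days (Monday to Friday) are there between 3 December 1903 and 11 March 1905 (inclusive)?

3 December 1903 is a Thursday.
That's 465 days from start to end, counting both.
465 = 7 × 66 + 3, so there are 66 full weeks plus 3 extra days.
Each full week contributes 5 weekdays (Mon–Fri): 66 × 5 = 330.
The 3 extra days are Thursday, Friday, Saturday — 2 of them qualify.
Total: 330 + 2 = 332.

332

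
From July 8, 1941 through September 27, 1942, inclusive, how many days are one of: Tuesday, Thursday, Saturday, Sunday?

July 8, 1941 is a Tuesday.
The range spans 447 days (inclusive of both endpoints).
447 = 7 × 63 + 6, so there are 63 full weeks plus 6 extra days.
Each full week contributes 4 days from the set (Tue, Thu, Sat, Sun): 63 × 4 = 252.
The 6 extra days are Tue, Wed, Thu, Fri, Sat, Sun — 4 of them qualify.
Total: 252 + 4 = 256.

256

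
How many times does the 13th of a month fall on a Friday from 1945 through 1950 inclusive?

10

Friday-the-13ths by year:
1945: Apr, Jul
1946: Sep, Dec
1947: Jun
1948: Feb, Aug
1949: May
1950: Jan, Oct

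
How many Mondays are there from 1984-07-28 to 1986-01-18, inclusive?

1984-07-28 is a Saturday.
That's 540 days from start to end, counting both.
540 = 7 × 77 + 1, so there are 77 full weeks plus 1 extra day.
Each full week contributes one Monday: 77 so far.
The 1 extra day is Sat — none qualify.
Total: 77 + 0 = 77.

77 Mondays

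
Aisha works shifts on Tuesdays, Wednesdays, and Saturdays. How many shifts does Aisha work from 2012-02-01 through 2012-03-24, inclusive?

2012-02-01 is a Wednesday.
That's 53 days from start to end, counting both.
53 = 7 × 7 + 4, so there are 7 full weeks plus 4 extra days.
Each full week contributes 3 days from the set (Tue, Wed, Sat): 7 × 3 = 21.
The 4 extra days are Wednesday, Thursday, Friday, Saturday — 2 of them qualify.
Total: 21 + 2 = 23.

23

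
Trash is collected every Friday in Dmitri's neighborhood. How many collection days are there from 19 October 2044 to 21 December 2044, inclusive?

9

19 October 2044 is a Wednesday.
The range spans 64 days (inclusive of both endpoints).
64 = 7 × 9 + 1, so there are 9 full weeks plus 1 extra day.
Each full week contributes one Friday: 9 so far.
The 1 extra day is Wednesday — none qualify.
Total: 9 + 0 = 9.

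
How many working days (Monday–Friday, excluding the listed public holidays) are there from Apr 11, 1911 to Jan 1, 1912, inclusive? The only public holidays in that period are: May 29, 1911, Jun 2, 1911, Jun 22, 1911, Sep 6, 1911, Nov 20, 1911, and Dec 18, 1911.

Apr 11, 1911 is a Tuesday.
That's 266 days from start to end, counting both.
266 = 7 × 38, so the span is exactly 38 full weeks.
Each full week contributes 5 weekdays (Mon–Fri): 38 × 5 = 190.
Holidays: May 29, 1911 (Mon); Jun 2, 1911 (Fri); Jun 22, 1911 (Thu); Sep 6, 1911 (Wed); Nov 20, 1911 (Mon); Dec 18, 1911 (Mon).
All 6 holidays fall on weekdays, so subtract 6.
Business days: 190 − 6 = 184.

184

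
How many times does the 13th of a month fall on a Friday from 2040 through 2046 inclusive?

14

Friday-the-13ths by year:
2040: Jan, Apr, Jul
2041: Sep, Dec
2042: Jun
2043: Feb, Mar, Nov
2044: May
2045: Jan, Oct
2046: Apr, Jul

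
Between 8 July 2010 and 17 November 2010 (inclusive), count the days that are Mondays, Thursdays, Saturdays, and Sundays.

76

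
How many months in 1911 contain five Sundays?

A month has five Sundays exactly when Sunday falls within its first (length − 28) days.
Jan: 31 days, starts Sun → 5 of Sun, Mon, Tue ✓
Feb: 28 days, starts Wed → 5 of (none)
Mar: 31 days, starts Wed → 5 of Wed, Thu, Fri
Apr: 30 days, starts Sat → 5 of Sat, Sun ✓
May: 31 days, starts Mon → 5 of Mon, Tue, Wed
Jun: 30 days, starts Thu → 5 of Thu, Fri
Jul: 31 days, starts Sat → 5 of Sat, Sun, Mon ✓
Aug: 31 days, starts Tue → 5 of Tue, Wed, Thu
Sep: 30 days, starts Fri → 5 of Fri, Sat
Oct: 31 days, starts Sun → 5 of Sun, Mon, Tue ✓
Nov: 30 days, starts Wed → 5 of Wed, Thu
Dec: 31 days, starts Fri → 5 of Fri, Sat, Sun ✓
Months with five Sundays: Jan, Apr, Jul, Oct, Dec.

5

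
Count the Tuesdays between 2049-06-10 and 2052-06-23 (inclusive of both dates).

2049-06-10 is a Thursday.
From 2049-06-10 to 2052-06-23 is 1110 days inclusive.
1110 = 7 × 158 + 4, so there are 158 full weeks plus 4 extra days.
Each full week contributes one Tuesday: 158 so far.
The 4 extra days are Thu, Fri, Sat, Sun — none qualify.
Total: 158 + 0 = 158.

158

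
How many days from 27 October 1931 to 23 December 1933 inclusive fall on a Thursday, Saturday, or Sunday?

27 October 1931 is a Tuesday.
The range spans 789 days (inclusive of both endpoints).
789 = 7 × 112 + 5, so there are 112 full weeks plus 5 extra days.
Each full week contributes 3 days from the set (Thu, Sat, Sun): 112 × 3 = 336.
The 5 extra days are Tue, Wed, Thu, Fri, Sat — 2 of them qualify.
Total: 336 + 2 = 338.

338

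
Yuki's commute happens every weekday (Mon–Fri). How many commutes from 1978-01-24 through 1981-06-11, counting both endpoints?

1978-01-24 is a Tuesday.
The range spans 1235 days (inclusive of both endpoints).
1235 = 7 × 176 + 3, so there are 176 full weeks plus 3 extra days.
Each full week contributes 5 weekdays (Mon–Fri): 176 × 5 = 880.
The 3 extra days are Tuesday, Wednesday, Thursday — 3 of them qualify.
Total: 880 + 3 = 883.

883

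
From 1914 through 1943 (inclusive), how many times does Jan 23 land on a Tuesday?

Day of week of January 23 in each year:
1914: Fri, 1915: Sat, 1916: Sun, 1917: Tue ✓, 1918: Wed, 1919: Thu, 1920: Fri, 1921: Sun, 1922: Mon, 1923: Tue ✓, 1924: Wed, 1925: Fri, 1926: Sat, 1927: Sun, 1928: Mon, 1929: Wed, 1930: Thu, 1931: Fri, 1932: Sat, 1933: Mon, 1934: Tue ✓, 1935: Wed, 1936: Thu, 1937: Sat, 1938: Sun, 1939: Mon, 1940: Tue ✓, 1941: Thu, 1942: Fri, 1943: Sat
Tuesdays: 1917, 1923, 1934, 1940.

4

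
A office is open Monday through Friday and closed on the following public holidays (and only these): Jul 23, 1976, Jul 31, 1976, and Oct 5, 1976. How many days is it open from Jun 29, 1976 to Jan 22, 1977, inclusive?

147 business days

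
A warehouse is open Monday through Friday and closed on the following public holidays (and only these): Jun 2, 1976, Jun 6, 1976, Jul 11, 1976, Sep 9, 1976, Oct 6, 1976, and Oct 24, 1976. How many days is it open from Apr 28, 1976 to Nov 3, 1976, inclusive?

133

Apr 28, 1976 is a Wednesday.
That's 190 days from start to end, counting both.
190 = 7 × 27 + 1, so there are 27 full weeks plus 1 extra day.
Each full week contributes 5 weekdays (Mon–Fri): 27 × 5 = 135.
The 1 extra day is Wednesday — 1 of them qualifies.
Total: 135 + 1 = 136.
Holidays: Jun 2, 1976 (Wed); Jun 6, 1976 (Sun); Jul 11, 1976 (Sun); Sep 9, 1976 (Thu); Oct 6, 1976 (Wed); Oct 24, 1976 (Sun).
3 of the 6 holidays fall on weekdays; the rest are weekends and were already excluded.
Business days: 136 − 3 = 133.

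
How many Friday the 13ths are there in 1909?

1

The 13th falls on a Friday when the month's 13th has weekday Fri.
Jan 13 is Wed; Feb 13 is Sat; Mar 13 is Sat; Apr 13 is Tue; May 13 is Thu; Jun 13 is Sun; Jul 13 is Tue; Aug 13 is Fri ✓; Sep 13 is Mon; Oct 13 is Wed; Nov 13 is Sat; Dec 13 is Mon.
Friday the 13ths: Aug.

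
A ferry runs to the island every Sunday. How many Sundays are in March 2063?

2063-03-01 is a Thursday.
That's 31 days from start to end, counting both.
31 = 7 × 4 + 3, so there are 4 full weeks plus 3 extra days.
Each full week contributes one Sunday: 4 so far.
The 3 extra days are Thu, Fri, Sat — none qualify.
Total: 4 + 0 = 4.

4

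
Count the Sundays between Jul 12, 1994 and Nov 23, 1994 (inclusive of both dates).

19

Jul 12, 1994 is a Tuesday.
The range spans 135 days (inclusive of both endpoints).
135 = 7 × 19 + 2, so there are 19 full weeks plus 2 extra days.
Each full week contributes one Sunday: 19 so far.
The 2 extra days are Tuesday, Wednesday — none qualify.
Total: 19 + 0 = 19.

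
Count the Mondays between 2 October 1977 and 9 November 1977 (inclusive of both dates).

6 Mondays

2 October 1977 is a Sunday.
From 2 October 1977 to 9 November 1977 is 39 days inclusive.
39 = 7 × 5 + 4, so there are 5 full weeks plus 4 extra days.
Each full week contributes one Monday: 5 so far.
The 4 extra days are Sun, Mon, Tue, Wed — 1 of them qualifies.
Total: 5 + 1 = 6.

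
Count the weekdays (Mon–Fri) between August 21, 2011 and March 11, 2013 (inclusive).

August 21, 2011 is a Sunday.
That's 569 days from start to end, counting both.
569 = 7 × 81 + 2, so there are 81 full weeks plus 2 extra days.
Each full week contributes 5 weekdays (Mon–Fri): 81 × 5 = 405.
The 2 extra days are Sunday, Monday — 1 of them qualifies.
Total: 405 + 1 = 406.

406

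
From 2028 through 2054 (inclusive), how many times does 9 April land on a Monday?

4

Day of week of April 9 in each year:
2028: Sun, 2029: Mon ✓, 2030: Tue, 2031: Wed, 2032: Fri, 2033: Sat, 2034: Sun, 2035: Mon ✓, 2036: Wed, 2037: Thu, 2038: Fri, 2039: Sat, 2040: Mon ✓, 2041: Tue, 2042: Wed, 2043: Thu, 2044: Sat, 2045: Sun, 2046: Mon ✓, 2047: Tue, 2048: Thu, 2049: Fri, 2050: Sat, 2051: Sun, 2052: Tue, 2053: Wed, 2054: Thu
Mondays: 2029, 2035, 2040, 2046.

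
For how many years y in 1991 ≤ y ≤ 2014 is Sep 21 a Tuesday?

4

Day of week of September 21 in each year:
1991: Sat, 1992: Mon, 1993: Tue ✓, 1994: Wed, 1995: Thu, 1996: Sat, 1997: Sun, 1998: Mon, 1999: Tue ✓, 2000: Thu, 2001: Fri, 2002: Sat, 2003: Sun, 2004: Tue ✓, 2005: Wed, 2006: Thu, 2007: Fri, 2008: Sun, 2009: Mon, 2010: Tue ✓, 2011: Wed, 2012: Fri, 2013: Sat, 2014: Sun
Tuesdays: 1993, 1999, 2004, 2010.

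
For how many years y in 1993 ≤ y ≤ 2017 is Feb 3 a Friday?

Day of week of February 3 in each year:
1993: Wed, 1994: Thu, 1995: Fri ✓, 1996: Sat, 1997: Mon, 1998: Tue, 1999: Wed, 2000: Thu, 2001: Sat, 2002: Sun, 2003: Mon, 2004: Tue, 2005: Thu, 2006: Fri ✓, 2007: Sat, 2008: Sun, 2009: Tue, 2010: Wed, 2011: Thu, 2012: Fri ✓, 2013: Sun, 2014: Mon, 2015: Tue, 2016: Wed, 2017: Fri ✓
Fridays: 1995, 2006, 2012, 2017.

4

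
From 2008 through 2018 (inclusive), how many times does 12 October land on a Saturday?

Day of week of October 12 in each year:
2008: Sun, 2009: Mon, 2010: Tue, 2011: Wed, 2012: Fri, 2013: Sat ✓, 2014: Sun, 2015: Mon, 2016: Wed, 2017: Thu, 2018: Fri
Saturdays: 2013.

1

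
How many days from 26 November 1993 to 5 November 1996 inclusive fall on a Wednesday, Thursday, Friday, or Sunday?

614

26 November 1993 is a Friday.
That's 1076 days from start to end, counting both.
1076 = 7 × 153 + 5, so there are 153 full weeks plus 5 extra days.
Each full week contributes 4 days from the set (Wed, Thu, Fri, Sun): 153 × 4 = 612.
The 5 extra days are Friday, Saturday, Sunday, Monday, Tuesday — 2 of them qualify.
Total: 612 + 2 = 614.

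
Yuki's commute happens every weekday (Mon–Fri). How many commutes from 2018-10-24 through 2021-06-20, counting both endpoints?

693 weekdays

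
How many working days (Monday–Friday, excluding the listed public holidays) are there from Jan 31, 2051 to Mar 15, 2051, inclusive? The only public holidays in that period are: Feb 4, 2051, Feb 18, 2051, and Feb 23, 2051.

31 working days

Jan 31, 2051 is a Tuesday.
From Jan 31, 2051 to Mar 15, 2051 is 44 days inclusive.
44 = 7 × 6 + 2, so there are 6 full weeks plus 2 extra days.
Each full week contributes 5 weekdays (Mon–Fri): 6 × 5 = 30.
The 2 extra days are Tue, Wed — 2 of them qualify.
Total: 30 + 2 = 32.
Holidays: Feb 4, 2051 (Sat); Feb 18, 2051 (Sat); Feb 23, 2051 (Thu).
1 of the 3 holidays fall on weekdays; the rest are weekends and were already excluded.
Business days: 32 − 1 = 31.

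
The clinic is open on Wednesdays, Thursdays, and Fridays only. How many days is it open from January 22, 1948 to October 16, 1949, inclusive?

January 22, 1948 is a Thursday.
The range spans 634 days (inclusive of both endpoints).
634 = 7 × 90 + 4, so there are 90 full weeks plus 4 extra days.
Each full week contributes 3 days from the set (Wed, Thu, Fri): 90 × 3 = 270.
The 4 extra days are Thursday, Friday, Saturday, Sunday — 2 of them qualify.
Total: 270 + 2 = 272.

272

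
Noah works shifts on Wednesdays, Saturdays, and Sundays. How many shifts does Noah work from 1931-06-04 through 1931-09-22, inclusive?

1931-06-04 is a Thursday.
From 1931-06-04 to 1931-09-22 is 111 days inclusive.
111 = 7 × 15 + 6, so there are 15 full weeks plus 6 extra days.
Each full week contributes 3 days from the set (Wed, Sat, Sun): 15 × 3 = 45.
The 6 extra days are Thu, Fri, Sat, Sun, Mon, Tue — 2 of them qualify.
Total: 45 + 2 = 47.

47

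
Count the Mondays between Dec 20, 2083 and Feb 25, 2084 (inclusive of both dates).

Dec 20, 2083 is a Monday.
From Dec 20, 2083 to Feb 25, 2084 is 68 days inclusive.
68 = 7 × 9 + 5, so there are 9 full weeks plus 5 extra days.
Each full week contributes one Monday: 9 so far.
The 5 extra days are Mon, Tue, Wed, Thu, Fri — 1 of them qualifies.
Total: 9 + 1 = 10.

10 Mondays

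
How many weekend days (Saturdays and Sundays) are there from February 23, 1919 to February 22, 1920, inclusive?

105

February 23, 1919 is a Sunday.
The range spans 365 days (inclusive of both endpoints).
365 = 7 × 52 + 1, so there are 52 full weeks plus 1 extra day.
Each full week contributes 2 weekend days (Sat, Sun): 52 × 2 = 104.
The 1 extra day is Sunday — 1 of them qualifies.
Total: 104 + 1 = 105.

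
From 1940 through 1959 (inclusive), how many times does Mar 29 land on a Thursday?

3

Day of week of March 29 in each year:
1940: Fri, 1941: Sat, 1942: Sun, 1943: Mon, 1944: Wed, 1945: Thu ✓, 1946: Fri, 1947: Sat, 1948: Mon, 1949: Tue, 1950: Wed, 1951: Thu ✓, 1952: Sat, 1953: Sun, 1954: Mon, 1955: Tue, 1956: Thu ✓, 1957: Fri, 1958: Sat, 1959: Sun
Thursdays: 1945, 1951, 1956.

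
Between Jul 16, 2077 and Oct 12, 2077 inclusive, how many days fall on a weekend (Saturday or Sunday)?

26

Jul 16, 2077 is a Friday.
The range spans 89 days (inclusive of both endpoints).
89 = 7 × 12 + 5, so there are 12 full weeks plus 5 extra days.
Each full week contributes 2 weekend days (Sat, Sun): 12 × 2 = 24.
The 5 extra days are Fri, Sat, Sun, Mon, Tue — 2 of them qualify.
Total: 24 + 2 = 26.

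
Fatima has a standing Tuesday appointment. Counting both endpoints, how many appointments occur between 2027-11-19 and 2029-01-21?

2027-11-19 is a Friday.
That's 430 days from start to end, counting both.
430 = 7 × 61 + 3, so there are 61 full weeks plus 3 extra days.
Each full week contributes one Tuesday: 61 so far.
The 3 extra days are Friday, Saturday, Sunday — none qualify.
Total: 61 + 0 = 61.

61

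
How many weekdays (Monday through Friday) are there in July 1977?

21

July 1, 1977 is a Friday.
The range spans 31 days (inclusive of both endpoints).
31 = 7 × 4 + 3, so there are 4 full weeks plus 3 extra days.
Each full week contributes 5 weekdays (Mon–Fri): 4 × 5 = 20.
The 3 extra days are Friday, Saturday, Sunday — 1 of them qualifies.
Total: 20 + 1 = 21.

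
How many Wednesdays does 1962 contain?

Jan 1, 1962 is a Monday.
From Jan 1, 1962 to Dec 31, 1962 is 365 days inclusive.
365 = 7 × 52 + 1, so there are 52 full weeks plus 1 extra day.
Each full week contributes one Wednesday: 52 so far.
The 1 extra day is Monday — none qualify.
Total: 52 + 0 = 52.

52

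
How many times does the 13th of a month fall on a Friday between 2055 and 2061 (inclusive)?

10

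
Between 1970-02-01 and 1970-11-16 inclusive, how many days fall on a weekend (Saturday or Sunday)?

1970-02-01 is a Sunday.
The range spans 289 days (inclusive of both endpoints).
289 = 7 × 41 + 2, so there are 41 full weeks plus 2 extra days.
Each full week contributes 2 weekend days (Sat, Sun): 41 × 2 = 82.
The 2 extra days are Sun, Mon — 1 of them qualifies.
Total: 82 + 1 = 83.

83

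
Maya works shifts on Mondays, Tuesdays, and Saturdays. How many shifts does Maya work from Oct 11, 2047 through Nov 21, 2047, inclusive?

18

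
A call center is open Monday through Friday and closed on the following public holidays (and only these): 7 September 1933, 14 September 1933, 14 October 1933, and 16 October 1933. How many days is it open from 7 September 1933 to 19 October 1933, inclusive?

7 September 1933 is a Thursday.
The range spans 43 days (inclusive of both endpoints).
43 = 7 × 6 + 1, so there are 6 full weeks plus 1 extra day.
Each full week contributes 5 weekdays (Mon–Fri): 6 × 5 = 30.
The 1 extra day is Thursday — 1 of them qualifies.
Total: 30 + 1 = 31.
Holidays: 7 September 1933 (Thu); 14 September 1933 (Thu); 14 October 1933 (Sat); 16 October 1933 (Mon).
3 of the 4 holidays fall on weekdays; the rest are weekends and were already excluded.
Business days: 31 − 3 = 28.

28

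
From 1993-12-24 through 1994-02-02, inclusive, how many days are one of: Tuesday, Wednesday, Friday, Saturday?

24

1993-12-24 is a Friday.
From 1993-12-24 to 1994-02-02 is 41 days inclusive.
41 = 7 × 5 + 6, so there are 5 full weeks plus 6 extra days.
Each full week contributes 4 days from the set (Tue, Wed, Fri, Sat): 5 × 4 = 20.
The 6 extra days are Fri, Sat, Sun, Mon, Tue, Wed — 4 of them qualify.
Total: 20 + 4 = 24.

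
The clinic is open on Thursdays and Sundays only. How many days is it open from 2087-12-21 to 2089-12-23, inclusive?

2087-12-21 is a Sunday.
That's 734 days from start to end, counting both.
734 = 7 × 104 + 6, so there are 104 full weeks plus 6 extra days.
Each full week contributes 2 days from the set (Thu, Sun): 104 × 2 = 208.
The 6 extra days are Sun, Mon, Tue, Wed, Thu, Fri — 2 of them qualify.
Total: 208 + 2 = 210.

210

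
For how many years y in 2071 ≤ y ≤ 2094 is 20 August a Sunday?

4

Day of week of August 20 in each year:
2071: Thu, 2072: Sat, 2073: Sun ✓, 2074: Mon, 2075: Tue, 2076: Thu, 2077: Fri, 2078: Sat, 2079: Sun ✓, 2080: Tue, 2081: Wed, 2082: Thu, 2083: Fri, 2084: Sun ✓, 2085: Mon, 2086: Tue, 2087: Wed, 2088: Fri, 2089: Sat, 2090: Sun ✓, 2091: Mon, 2092: Wed, 2093: Thu, 2094: Fri
Sundays: 2073, 2079, 2084, 2090.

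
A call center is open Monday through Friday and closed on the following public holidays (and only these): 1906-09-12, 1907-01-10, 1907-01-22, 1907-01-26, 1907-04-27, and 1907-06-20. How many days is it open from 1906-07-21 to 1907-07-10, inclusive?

249

1906-07-21 is a Saturday.
That's 355 days from start to end, counting both.
355 = 7 × 50 + 5, so there are 50 full weeks plus 5 extra days.
Each full week contributes 5 weekdays (Mon–Fri): 50 × 5 = 250.
The 5 extra days are Sat, Sun, Mon, Tue, Wed — 3 of them qualify.
Total: 250 + 3 = 253.
Holidays: 1906-09-12 (Wed); 1907-01-10 (Thu); 1907-01-22 (Tue); 1907-01-26 (Sat); 1907-04-27 (Sat); 1907-06-20 (Thu).
4 of the 6 holidays fall on weekdays; the rest are weekends and were already excluded.
Business days: 253 − 4 = 249.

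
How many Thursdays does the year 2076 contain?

2076-01-01 is a Wednesday.
From 2076-01-01 to 2076-12-31 is 366 days inclusive.
366 = 7 × 52 + 2, so there are 52 full weeks plus 2 extra days.
Each full week contributes one Thursday: 52 so far.
The 2 extra days are Wednesday, Thursday — 1 of them qualifies.
Total: 52 + 1 = 53.

53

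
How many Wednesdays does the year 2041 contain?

52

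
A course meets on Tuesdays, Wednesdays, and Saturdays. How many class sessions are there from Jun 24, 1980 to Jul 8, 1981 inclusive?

164

Jun 24, 1980 is a Tuesday.
That's 380 days from start to end, counting both.
380 = 7 × 54 + 2, so there are 54 full weeks plus 2 extra days.
Each full week contributes 3 days from the set (Tue, Wed, Sat): 54 × 3 = 162.
The 2 extra days are Tue, Wed — 2 of them qualify.
Total: 162 + 2 = 164.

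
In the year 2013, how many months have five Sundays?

4

A month has five Sundays exactly when Sunday falls within its first (length − 28) days.
Jan: 31 days, starts Tue → 5 of Tue, Wed, Thu
Feb: 28 days, starts Fri → 5 of (none)
Mar: 31 days, starts Fri → 5 of Fri, Sat, Sun ✓
Apr: 30 days, starts Mon → 5 of Mon, Tue
May: 31 days, starts Wed → 5 of Wed, Thu, Fri
Jun: 30 days, starts Sat → 5 of Sat, Sun ✓
Jul: 31 days, starts Mon → 5 of Mon, Tue, Wed
Aug: 31 days, starts Thu → 5 of Thu, Fri, Sat
Sep: 30 days, starts Sun → 5 of Sun, Mon ✓
Oct: 31 days, starts Tue → 5 of Tue, Wed, Thu
Nov: 30 days, starts Fri → 5 of Fri, Sat
Dec: 31 days, starts Sun → 5 of Sun, Mon, Tue ✓
Months with five Sundays: Mar, Jun, Sep, Dec.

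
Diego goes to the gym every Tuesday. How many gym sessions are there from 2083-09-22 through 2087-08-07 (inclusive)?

202

2083-09-22 is a Wednesday.
From 2083-09-22 to 2087-08-07 is 1416 days inclusive.
1416 = 7 × 202 + 2, so there are 202 full weeks plus 2 extra days.
Each full week contributes one Tuesday: 202 so far.
The 2 extra days are Wednesday, Thursday — none qualify.
Total: 202 + 0 = 202.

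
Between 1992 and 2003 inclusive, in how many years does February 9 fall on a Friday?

Day of week of February 9 in each year:
1992: Sun, 1993: Tue, 1994: Wed, 1995: Thu, 1996: Fri ✓, 1997: Sun, 1998: Mon, 1999: Tue, 2000: Wed, 2001: Fri ✓, 2002: Sat, 2003: Sun
Fridays: 1996, 2001.

2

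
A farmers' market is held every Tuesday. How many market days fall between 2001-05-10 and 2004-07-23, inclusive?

2001-05-10 is a Thursday.
From 2001-05-10 to 2004-07-23 is 1171 days inclusive.
1171 = 7 × 167 + 2, so there are 167 full weeks plus 2 extra days.
Each full week contributes one Tuesday: 167 so far.
The 2 extra days are Thu, Fri — none qualify.
Total: 167 + 0 = 167.

167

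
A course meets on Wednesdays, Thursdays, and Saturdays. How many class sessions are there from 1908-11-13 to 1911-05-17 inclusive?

392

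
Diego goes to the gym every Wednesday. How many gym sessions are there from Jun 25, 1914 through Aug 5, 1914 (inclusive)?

6

Jun 25, 1914 is a Thursday.
From Jun 25, 1914 to Aug 5, 1914 is 42 days inclusive.
42 = 7 × 6, so the span is exactly 6 full weeks.
Each full week contributes one Wednesday: 6 so far.
Total: 6.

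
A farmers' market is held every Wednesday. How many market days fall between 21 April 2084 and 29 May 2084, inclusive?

21 April 2084 is a Friday.
From 21 April 2084 to 29 May 2084 is 39 days inclusive.
39 = 7 × 5 + 4, so there are 5 full weeks plus 4 extra days.
Each full week contributes one Wednesday: 5 so far.
The 4 extra days are Friday, Saturday, Sunday, Monday — none qualify.
Total: 5 + 0 = 5.

5 Wednesdays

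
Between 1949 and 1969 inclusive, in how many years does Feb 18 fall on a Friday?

3

Day of week of February 18 in each year:
1949: Fri ✓, 1950: Sat, 1951: Sun, 1952: Mon, 1953: Wed, 1954: Thu, 1955: Fri ✓, 1956: Sat, 1957: Mon, 1958: Tue, 1959: Wed, 1960: Thu, 1961: Sat, 1962: Sun, 1963: Mon, 1964: Tue, 1965: Thu, 1966: Fri ✓, 1967: Sat, 1968: Sun, 1969: Tue
Fridays: 1949, 1955, 1966.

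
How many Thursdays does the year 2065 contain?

53

January 1, 2065 is a Thursday.
That's 365 days from start to end, counting both.
365 = 7 × 52 + 1, so there are 52 full weeks plus 1 extra day.
Each full week contributes one Thursday: 52 so far.
The 1 extra day is Thursday — 1 of them qualifies.
Total: 52 + 1 = 53.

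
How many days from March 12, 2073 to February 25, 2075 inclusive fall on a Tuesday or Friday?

March 12, 2073 is a Sunday.
That's 716 days from start to end, counting both.
716 = 7 × 102 + 2, so there are 102 full weeks plus 2 extra days.
Each full week contributes 2 days from the set (Tue, Fri): 102 × 2 = 204.
The 2 extra days are Sun, Mon — none qualify.
Total: 204 + 0 = 204.

204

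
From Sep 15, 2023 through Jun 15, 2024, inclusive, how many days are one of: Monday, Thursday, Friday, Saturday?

Sep 15, 2023 is a Friday.
From Sep 15, 2023 to Jun 15, 2024 is 275 days inclusive.
275 = 7 × 39 + 2, so there are 39 full weeks plus 2 extra days.
Each full week contributes 4 days from the set (Mon, Thu, Fri, Sat): 39 × 4 = 156.
The 2 extra days are Fri, Sat — 2 of them qualify.
Total: 156 + 2 = 158.

158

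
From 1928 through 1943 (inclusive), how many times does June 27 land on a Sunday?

Day of week of June 27 in each year:
1928: Wed, 1929: Thu, 1930: Fri, 1931: Sat, 1932: Mon, 1933: Tue, 1934: Wed, 1935: Thu, 1936: Sat, 1937: Sun ✓, 1938: Mon, 1939: Tue, 1940: Thu, 1941: Fri, 1942: Sat, 1943: Sun ✓
Sundays: 1937, 1943.

2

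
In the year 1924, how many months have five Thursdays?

A month has five Thursdays exactly when Thursday falls within its first (length − 28) days.
Jan: 31 days, starts Tue → 5 of Tue, Wed, Thu ✓
Feb: 29 days, starts Fri → 5 of Fri
Mar: 31 days, starts Sat → 5 of Sat, Sun, Mon
Apr: 30 days, starts Tue → 5 of Tue, Wed
May: 31 days, starts Thu → 5 of Thu, Fri, Sat ✓
Jun: 30 days, starts Sun → 5 of Sun, Mon
Jul: 31 days, starts Tue → 5 of Tue, Wed, Thu ✓
Aug: 31 days, starts Fri → 5 of Fri, Sat, Sun
Sep: 30 days, starts Mon → 5 of Mon, Tue
Oct: 31 days, starts Wed → 5 of Wed, Thu, Fri ✓
Nov: 30 days, starts Sat → 5 of Sat, Sun
Dec: 31 days, starts Mon → 5 of Mon, Tue, Wed
Months with five Thursdays: Jan, May, Jul, Oct.

4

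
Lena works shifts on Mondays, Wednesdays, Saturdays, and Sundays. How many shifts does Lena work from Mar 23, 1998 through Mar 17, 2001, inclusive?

Mar 23, 1998 is a Monday.
The range spans 1091 days (inclusive of both endpoints).
1091 = 7 × 155 + 6, so there are 155 full weeks plus 6 extra days.
Each full week contributes 4 days from the set (Mon, Wed, Sat, Sun): 155 × 4 = 620.
The 6 extra days are Monday, Tuesday, Wednesday, Thursday, Friday, Saturday — 3 of them qualify.
Total: 620 + 3 = 623.

623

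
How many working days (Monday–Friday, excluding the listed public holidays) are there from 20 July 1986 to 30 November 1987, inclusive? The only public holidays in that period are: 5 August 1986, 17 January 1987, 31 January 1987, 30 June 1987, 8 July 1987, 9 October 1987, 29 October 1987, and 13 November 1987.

20 July 1986 is a Sunday.
From 20 July 1986 to 30 November 1987 is 499 days inclusive.
499 = 7 × 71 + 2, so there are 71 full weeks plus 2 extra days.
Each full week contributes 5 weekdays (Mon–Fri): 71 × 5 = 355.
The 2 extra days are Sunday, Monday — 1 of them qualifies.
Total: 355 + 1 = 356.
Holidays: 5 August 1986 (Tue); 17 January 1987 (Sat); 31 January 1987 (Sat); 30 June 1987 (Tue); 8 July 1987 (Wed); 9 October 1987 (Fri); 29 October 1987 (Thu); 13 November 1987 (Fri).
6 of the 8 holidays fall on weekdays; the rest are weekends and were already excluded.
Business days: 356 − 6 = 350.

350 working days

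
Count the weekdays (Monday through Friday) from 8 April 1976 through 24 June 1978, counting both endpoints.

577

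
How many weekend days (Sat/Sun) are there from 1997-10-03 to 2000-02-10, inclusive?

1997-10-03 is a Friday.
The range spans 861 days (inclusive of both endpoints).
861 = 7 × 123, so the span is exactly 123 full weeks.
Each full week contributes 2 weekend days (Sat, Sun): 123 × 2 = 246.

246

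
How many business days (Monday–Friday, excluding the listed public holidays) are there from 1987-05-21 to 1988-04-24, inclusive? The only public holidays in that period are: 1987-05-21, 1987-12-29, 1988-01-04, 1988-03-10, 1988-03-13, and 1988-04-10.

238 business days

1987-05-21 is a Thursday.
That's 340 days from start to end, counting both.
340 = 7 × 48 + 4, so there are 48 full weeks plus 4 extra days.
Each full week contributes 5 weekdays (Mon–Fri): 48 × 5 = 240.
The 4 extra days are Thu, Fri, Sat, Sun — 2 of them qualify.
Total: 240 + 2 = 242.
Holidays: 1987-05-21 (Thu); 1987-12-29 (Tue); 1988-01-04 (Mon); 1988-03-10 (Thu); 1988-03-13 (Sun); 1988-04-10 (Sun).
4 of the 6 holidays fall on weekdays; the rest are weekends and were already excluded.
Business days: 242 − 4 = 238.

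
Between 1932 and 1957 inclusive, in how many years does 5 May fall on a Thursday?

4

Day of week of May 5 in each year:
1932: Thu ✓, 1933: Fri, 1934: Sat, 1935: Sun, 1936: Tue, 1937: Wed, 1938: Thu ✓, 1939: Fri, 1940: Sun, 1941: Mon, 1942: Tue, 1943: Wed, 1944: Fri, 1945: Sat, 1946: Sun, 1947: Mon, 1948: Wed, 1949: Thu ✓, 1950: Fri, 1951: Sat, 1952: Mon, 1953: Tue, 1954: Wed, 1955: Thu ✓, 1956: Sat, 1957: Sun
Thursdays: 1932, 1938, 1949, 1955.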